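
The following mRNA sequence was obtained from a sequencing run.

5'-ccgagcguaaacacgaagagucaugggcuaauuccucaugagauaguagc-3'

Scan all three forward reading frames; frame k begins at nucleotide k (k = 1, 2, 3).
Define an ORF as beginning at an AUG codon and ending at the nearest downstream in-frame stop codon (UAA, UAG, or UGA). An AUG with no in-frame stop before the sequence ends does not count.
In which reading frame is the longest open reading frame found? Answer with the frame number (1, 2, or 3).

Frame 1: CCG AGC GUA AAC ACG AAG AGU CAU GGG CUA AUU CCU CAU GAG AUA GUA — no AUG→stop ORF.
Frame 2: CGA GCG UAA ACA CGA AGA GUC AUG GGC UAA UUC CUC AUG AGA UAG UAG — AUG at 23, stop UAA at 29 → 9 nt; AUG at 38, stop UAG at 44 → 9 nt.
Frame 3: GAG CGU AAA CAC GAA GAG UCA UGG GCU AAU UCC UCA UGA GAU AGU AGC — no AUG→stop ORF.
Longest ORF is 9 nt in frame 2 (positions 23–31).

2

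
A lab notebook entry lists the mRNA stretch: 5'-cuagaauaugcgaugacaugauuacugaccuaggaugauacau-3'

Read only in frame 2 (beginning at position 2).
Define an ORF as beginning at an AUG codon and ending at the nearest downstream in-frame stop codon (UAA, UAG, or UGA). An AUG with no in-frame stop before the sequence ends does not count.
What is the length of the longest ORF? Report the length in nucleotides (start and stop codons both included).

Frame 2: UAG AAU AUG CGA UGA CAU GAU UAC UGA CCU AGG AUG AUA CAU — AUG at 8, stop UGA at 14 → 9 nt.
Longest: frame 2, positions 8–16, 9 nt = 3 codons = 2 aa. → 9 nucleotides.

9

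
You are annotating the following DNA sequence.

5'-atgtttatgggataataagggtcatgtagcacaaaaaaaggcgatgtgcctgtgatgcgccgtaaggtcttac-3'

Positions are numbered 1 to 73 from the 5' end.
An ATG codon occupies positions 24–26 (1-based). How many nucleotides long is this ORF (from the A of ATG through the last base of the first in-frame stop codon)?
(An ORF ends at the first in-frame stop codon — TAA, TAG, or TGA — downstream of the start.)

6

Codons from position 24: ATG (24–26), TAG (27–29).
TAG is the first in-frame stop; ORF spans 24–29, 6 nucleotides.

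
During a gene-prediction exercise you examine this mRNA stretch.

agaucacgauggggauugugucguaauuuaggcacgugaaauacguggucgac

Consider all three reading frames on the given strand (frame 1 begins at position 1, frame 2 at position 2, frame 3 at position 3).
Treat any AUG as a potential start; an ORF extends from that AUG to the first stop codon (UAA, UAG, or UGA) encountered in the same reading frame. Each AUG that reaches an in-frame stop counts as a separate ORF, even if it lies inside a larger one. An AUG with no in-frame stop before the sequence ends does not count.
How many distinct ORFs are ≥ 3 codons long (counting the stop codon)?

1

Frame 1: AGA UCA CGA UGG GGA UUG UGU CGU AAU UUA GGC ACG UGA AAU ACG UGG UCG — no AUG→stop ORF.
Frame 2: GAU CAC GAU GGG GAU UGU GUC GUA AUU UAG GCA CGU GAA AUA CGU GGU CGA — no AUG→stop ORF.
Frame 3: AUC ACG AUG GGG AUU GUG UCG UAA UUU AGG CAC GUG AAA UAC GUG GUC GAC — AUG at 9, stop UAA at 24 → 18 nt.
ORFs ≥ 3 codons: frame 3 9–26 (6 codons). Count = 1.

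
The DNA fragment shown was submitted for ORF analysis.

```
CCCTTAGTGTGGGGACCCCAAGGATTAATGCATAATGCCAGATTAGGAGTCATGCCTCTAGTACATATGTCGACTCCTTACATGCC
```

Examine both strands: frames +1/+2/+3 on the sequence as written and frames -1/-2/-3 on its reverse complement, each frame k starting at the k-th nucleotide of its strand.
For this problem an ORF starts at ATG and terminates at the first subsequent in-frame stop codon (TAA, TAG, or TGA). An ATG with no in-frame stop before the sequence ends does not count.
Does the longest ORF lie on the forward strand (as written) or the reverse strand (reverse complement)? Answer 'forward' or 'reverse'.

Reverse complement (5'→3'): GGCATGTAAGGAGTCGACATATGTACTAGAGGCATGACTCCTAATCTGGCATTATGCATTAATCCTTGGGGTCCCCACACTAAGGG
Frame +1: CCC TTA GTG TGG GGA CCC CAA GGA TTA ATG CAT AAT GCC AGA TTA GGA GTC ATG CCT CTA GTA CAT ATG TCG ACT CCT TAC ATG — no ATG→stop ORF.
Frame +2: CCT TAG TGT GGG GAC CCC AAG GAT TAA TGC ATA ATG CCA GAT TAG GAG TCA TGC CTC TAG TAC ATA TGT CGA CTC CTT ACA TGC — ATG at 35, stop TAG at 44 → 12 nt.
Frame +3: CTT AGT GTG GGG ACC CCA AGG ATT AAT GCA TAA TGC CAG ATT AGG AGT CAT GCC TCT AGT ACA TAT GTC GAC TCC TTA CAT GCC — no ATG→stop ORF.
Frame -1: GGC ATG TAA GGA GTC GAC ATA TGT ACT AGA GGC ATG ACT CCT AAT CTG GCA TTA TGC ATT AAT CCT TGG GGT CCC CAC ACT AAG — ATG at 4, stop TAA at 7 → 6 nt.
Frame -2: GCA TGT AAG GAG TCG ACA TAT GTA CTA GAG GCA TGA CTC CTA ATC TGG CAT TAT GCA TTA ATC CTT GGG GTC CCC ACA CTA AGG — no ATG→stop ORF.
Frame -3: CAT GTA AGG AGT CGA CAT ATG TAC TAG AGG CAT GAC TCC TAA TCT GGC ATT ATG CAT TAA TCC TTG GGG TCC CCA CAC TAA GGG — ATG at 21, stop TAG at 27 → 9 nt; ATG at 54, stop TAA at 60 → 9 nt.
Forward-strand max 12 nt; reverse-strand max 9 nt. The forward strand has the longer ORF.

forward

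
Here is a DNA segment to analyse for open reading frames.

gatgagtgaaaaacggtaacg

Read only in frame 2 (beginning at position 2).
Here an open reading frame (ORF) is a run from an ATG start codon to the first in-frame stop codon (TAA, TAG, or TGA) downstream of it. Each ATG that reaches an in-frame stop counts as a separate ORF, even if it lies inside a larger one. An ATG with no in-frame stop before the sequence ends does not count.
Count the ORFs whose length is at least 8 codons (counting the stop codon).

0

Frame 2: ATG AGT GAA AAA CGG TAA — ATG at 2, stop TAA at 17 → 18 nt.
No ORF reaches 8 codons. Count = 0.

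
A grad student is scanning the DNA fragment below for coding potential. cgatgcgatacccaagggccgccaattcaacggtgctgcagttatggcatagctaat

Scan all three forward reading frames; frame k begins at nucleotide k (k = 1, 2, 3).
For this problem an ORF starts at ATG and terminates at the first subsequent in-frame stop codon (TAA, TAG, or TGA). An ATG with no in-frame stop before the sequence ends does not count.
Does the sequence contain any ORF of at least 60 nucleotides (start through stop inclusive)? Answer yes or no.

no

Frame 1: CGA TGC GAT ACC CAA GGG CCG CCA ATT CAA CGG TGC TGC AGT TAT GGC ATA GCT AAT — no ATG→stop ORF.
Frame 2: GAT GCG ATA CCC AAG GGC CGC CAA TTC AAC GGT GCT GCA GTT ATG GCA TAG CTA — ATG at 44, stop TAG at 50 → 9 nt.
Frame 3: ATG CGA TAC CCA AGG GCC GCC AAT TCA ACG GTG CTG CAG TTA TGG CAT AGC TAA — ATG at 3, stop TAA at 54 → 54 nt.
Largest ORF found is 54 nucleotides < 60, so no.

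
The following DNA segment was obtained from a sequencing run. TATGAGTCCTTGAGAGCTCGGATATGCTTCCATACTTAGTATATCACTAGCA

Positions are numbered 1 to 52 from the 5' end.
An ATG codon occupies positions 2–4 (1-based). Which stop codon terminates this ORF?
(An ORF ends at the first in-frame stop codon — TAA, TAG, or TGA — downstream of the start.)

TGA

Codons from position 2: ATG (2–4), AGT (5–7), CCT (8–10), TGA (11–13).
The first in-frame stop codon is TGA.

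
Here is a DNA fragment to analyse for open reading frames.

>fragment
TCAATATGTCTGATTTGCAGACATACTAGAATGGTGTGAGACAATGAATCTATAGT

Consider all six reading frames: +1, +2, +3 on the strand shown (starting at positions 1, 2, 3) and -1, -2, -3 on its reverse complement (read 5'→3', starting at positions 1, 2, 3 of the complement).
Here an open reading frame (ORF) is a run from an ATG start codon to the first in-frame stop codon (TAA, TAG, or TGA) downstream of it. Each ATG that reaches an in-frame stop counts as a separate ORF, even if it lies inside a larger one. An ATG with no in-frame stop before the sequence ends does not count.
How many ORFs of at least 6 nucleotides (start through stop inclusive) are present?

Reverse complement (5'→3'): ACTATAGATTCATTGTCTCACACCATTCTAGTATGTCTGCAAATCAGACATATTGA
Frame +1: TCA ATA TGT CTG ATT TGC AGA CAT ACT AGA ATG GTG TGA GAC AAT GAA TCT ATA — ATG at 31, stop TGA at 37 → 9 nt.
Frame +2: CAA TAT GTC TGA TTT GCA GAC ATA CTA GAA TGG TGT GAG ACA ATG AAT CTA TAG — ATG at 44, stop TAG at 53 → 12 nt.
Frame +3: AAT ATG TCT GAT TTG CAG ACA TAC TAG AAT GGT GTG AGA CAA TGA ATC TAT AGT — ATG at 6, stop TAG at 27 → 24 nt.
Frame -1: ACT ATA GAT TCA TTG TCT CAC ACC ATT CTA GTA TGT CTG CAA ATC AGA CAT ATT — no ATG→stop ORF.
Frame -2: CTA TAG ATT CAT TGT CTC ACA CCA TTC TAG TAT GTC TGC AAA TCA GAC ATA TTG — no ATG→stop ORF.
Frame -3: TAT AGA TTC ATT GTC TCA CAC CAT TCT AGT ATG TCT GCA AAT CAG ACA TAT TGA — ATG at 33, stop TGA at 54 → 24 nt.
ORFs ≥ 6 nucleotides: frame +1 31–39 (9 nucleotides), frame +2 44–55 (12 nucleotides), frame +3 6–29 (24 nucleotides), frame -3 33–56 (24 nucleotides). Count = 4.

4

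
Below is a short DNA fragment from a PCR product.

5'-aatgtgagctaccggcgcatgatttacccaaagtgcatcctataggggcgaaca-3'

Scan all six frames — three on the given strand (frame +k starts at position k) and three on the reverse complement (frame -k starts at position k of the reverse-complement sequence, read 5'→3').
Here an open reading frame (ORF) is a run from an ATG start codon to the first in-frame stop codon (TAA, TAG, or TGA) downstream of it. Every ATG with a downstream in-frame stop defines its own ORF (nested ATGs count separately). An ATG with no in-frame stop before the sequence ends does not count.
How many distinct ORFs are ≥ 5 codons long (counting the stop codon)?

Reverse complement (5'→3'): TGTTCGCCCCTATAGGATGCACTTTGGGTAAATCATGCGCCGGTAGCTCACATT
Frame +1: AAT GTG AGC TAC CGG CGC ATG ATT TAC CCA AAG TGC ATC CTA TAG GGG CGA ACA — ATG at 19, stop TAG at 43 → 27 nt.
Frame +2: ATG TGA GCT ACC GGC GCA TGA TTT ACC CAA AGT GCA TCC TAT AGG GGC GAA — ATG at 2, stop TGA at 5 → 6 nt.
Frame +3: TGT GAG CTA CCG GCG CAT GAT TTA CCC AAA GTG CAT CCT ATA GGG GCG AAC — no ATG→stop ORF.
Frame -1: TGT TCG CCC CTA TAG GAT GCA CTT TGG GTA AAT CAT GCG CCG GTA GCT CAC ATT — no ATG→stop ORF.
Frame -2: GTT CGC CCC TAT AGG ATG CAC TTT GGG TAA ATC ATG CGC CGG TAG CTC ACA — ATG at 17, stop TAA at 29 → 15 nt; ATG at 35, stop TAG at 44 → 12 nt.
Frame -3: TTC GCC CCT ATA GGA TGC ACT TTG GGT AAA TCA TGC GCC GGT AGC TCA CAT — no ATG→stop ORF.
ORFs ≥ 5 codons: frame +1 19–45 (9 codons), frame -2 17–31 (5 codons). Count = 2.

2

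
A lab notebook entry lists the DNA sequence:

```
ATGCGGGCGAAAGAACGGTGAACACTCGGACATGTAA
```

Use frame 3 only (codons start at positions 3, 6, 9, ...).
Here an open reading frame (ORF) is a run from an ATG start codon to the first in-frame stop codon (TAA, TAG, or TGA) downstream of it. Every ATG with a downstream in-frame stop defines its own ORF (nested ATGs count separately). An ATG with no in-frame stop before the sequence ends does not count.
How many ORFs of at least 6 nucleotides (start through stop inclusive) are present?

0

Frame 3: GCG GGC GAA AGA ACG GTG AAC ACT CGG ACA TGT — no ATG→stop ORF.
No ORF reaches 6 nucleotides. Count = 0.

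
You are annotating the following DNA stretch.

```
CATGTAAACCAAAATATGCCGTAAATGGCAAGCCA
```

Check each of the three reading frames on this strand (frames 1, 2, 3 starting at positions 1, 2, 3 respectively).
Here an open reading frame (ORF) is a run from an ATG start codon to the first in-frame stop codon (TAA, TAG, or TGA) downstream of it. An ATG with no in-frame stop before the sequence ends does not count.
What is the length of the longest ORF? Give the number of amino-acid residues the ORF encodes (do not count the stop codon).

2

Frame 1: CAT GTA AAC CAA AAT ATG CCG TAA ATG GCA AGC — ATG at 16, stop TAA at 22 → 9 nt.
Frame 2: ATG TAA ACC AAA ATA TGC CGT AAA TGG CAA GCC — ATG at 2, stop TAA at 5 → 6 nt.
Frame 3: TGT AAA CCA AAA TAT GCC GTA AAT GGC AAG CCA — no ATG→stop ORF.
Longest: frame 1, positions 16–24, 9 nt = 3 codons = 2 aa. → 2 amino acids.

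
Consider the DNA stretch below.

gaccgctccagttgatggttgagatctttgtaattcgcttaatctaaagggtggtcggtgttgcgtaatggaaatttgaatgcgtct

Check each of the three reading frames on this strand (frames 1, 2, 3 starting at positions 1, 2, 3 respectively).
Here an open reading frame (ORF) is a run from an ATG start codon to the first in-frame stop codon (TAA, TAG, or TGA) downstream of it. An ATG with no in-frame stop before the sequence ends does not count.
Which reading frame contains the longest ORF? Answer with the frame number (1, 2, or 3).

3

Frame 1: GAC CGC TCC AGT TGA TGG TTG AGA TCT TTG TAA TTC GCT TAA TCT AAA GGG TGG TCG GTG TTG CGT AAT GGA AAT TTG AAT GCG TCT — no ATG→stop ORF.
Frame 2: ACC GCT CCA GTT GAT GGT TGA GAT CTT TGT AAT TCG CTT AAT CTA AAG GGT GGT CGG TGT TGC GTA ATG GAA ATT TGA ATG CGT — ATG at 68, stop TGA at 77 → 12 nt.
Frame 3: CCG CTC CAG TTG ATG GTT GAG ATC TTT GTA ATT CGC TTA ATC TAA AGG GTG GTC GGT GTT GCG TAA TGG AAA TTT GAA TGC GTC — ATG at 15, stop TAA at 45 → 33 nt.
Longest ORF is 33 nt in frame 3 (positions 15–47).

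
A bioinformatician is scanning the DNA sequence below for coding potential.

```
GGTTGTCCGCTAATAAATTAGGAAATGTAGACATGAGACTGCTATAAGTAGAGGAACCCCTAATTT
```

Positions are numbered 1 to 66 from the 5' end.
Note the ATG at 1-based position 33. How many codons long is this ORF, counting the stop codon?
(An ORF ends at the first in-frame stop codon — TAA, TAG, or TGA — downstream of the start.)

5

Codons from position 33: ATG (33–35), AGA (36–38), CTG (39–41), CTA (42–44), TAA (45–47).
TAA is the first in-frame stop; that's 5 codons including the stop.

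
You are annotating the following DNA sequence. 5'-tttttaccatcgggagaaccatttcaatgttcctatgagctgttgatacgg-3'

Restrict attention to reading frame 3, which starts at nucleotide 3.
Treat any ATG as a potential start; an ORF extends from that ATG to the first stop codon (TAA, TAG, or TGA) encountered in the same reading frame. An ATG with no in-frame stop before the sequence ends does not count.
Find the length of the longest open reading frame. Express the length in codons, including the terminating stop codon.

Frame 3: TTT ACC ATC GGG AGA ACC ATT TCA ATG TTC CTA TGA GCT GTT GAT ACG — ATG at 27, stop TGA at 36 → 12 nt.
Longest: frame 3, positions 27–38, 12 nt = 4 codons = 3 aa. → 4 codons.

4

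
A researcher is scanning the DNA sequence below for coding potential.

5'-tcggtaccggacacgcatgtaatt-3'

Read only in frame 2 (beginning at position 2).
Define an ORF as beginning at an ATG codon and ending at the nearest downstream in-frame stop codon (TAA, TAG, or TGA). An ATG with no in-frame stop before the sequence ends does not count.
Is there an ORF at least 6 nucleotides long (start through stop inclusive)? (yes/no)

Frame 2: CGG TAC CGG ACA CGC ATG TAA — ATG at 17, stop TAA at 20 → 6 nt.
Frame 2 has an ORF of 6 nucleotides (positions 17–22) ≥ 6, so yes.

yes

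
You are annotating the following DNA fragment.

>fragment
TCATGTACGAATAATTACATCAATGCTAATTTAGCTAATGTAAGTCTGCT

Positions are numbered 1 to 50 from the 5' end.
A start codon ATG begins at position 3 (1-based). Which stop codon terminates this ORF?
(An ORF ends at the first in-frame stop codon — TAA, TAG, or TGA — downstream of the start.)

Codons from position 3: ATG (3–5), TAC (6–8), GAA (9–11), TAA (12–14).
The first in-frame stop codon is TAA.

TAA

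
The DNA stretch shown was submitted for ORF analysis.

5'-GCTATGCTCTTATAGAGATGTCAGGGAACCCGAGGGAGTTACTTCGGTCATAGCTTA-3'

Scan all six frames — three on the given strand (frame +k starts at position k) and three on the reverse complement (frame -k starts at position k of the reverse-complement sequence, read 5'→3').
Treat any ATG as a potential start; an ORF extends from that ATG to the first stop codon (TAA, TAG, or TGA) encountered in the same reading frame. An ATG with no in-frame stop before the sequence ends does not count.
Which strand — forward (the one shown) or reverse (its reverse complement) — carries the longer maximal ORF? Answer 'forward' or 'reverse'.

reverse

Reverse complement (5'→3'): TAAGCTATGACCGAAGTAACTCCCTCGGGTTCCCTGACATCTCTATAAGAGCATAGC
Frame +1: GCT ATG CTC TTA TAG AGA TGT CAG GGA ACC CGA GGG AGT TAC TTC GGT CAT AGC TTA — ATG at 4, stop TAG at 13 → 12 nt.
Frame +2: CTA TGC TCT TAT AGA GAT GTC AGG GAA CCC GAG GGA GTT ACT TCG GTC ATA GCT — no ATG→stop ORF.
Frame +3: TAT GCT CTT ATA GAG ATG TCA GGG AAC CCG AGG GAG TTA CTT CGG TCA TAG CTT — ATG at 18, stop TAG at 51 → 36 nt.
Frame -1: TAA GCT ATG ACC GAA GTA ACT CCC TCG GGT TCC CTG ACA TCT CTA TAA GAG CAT AGC — ATG at 7, stop TAA at 46 → 42 nt.
Frame -2: AAG CTA TGA CCG AAG TAA CTC CCT CGG GTT CCC TGA CAT CTC TAT AAG AGC ATA — no ATG→stop ORF.
Frame -3: AGC TAT GAC CGA AGT AAC TCC CTC GGG TTC CCT GAC ATC TCT ATA AGA GCA TAG — no ATG→stop ORF.
Forward-strand max 36 nt; reverse-strand max 42 nt. The reverse strand has the longer ORF.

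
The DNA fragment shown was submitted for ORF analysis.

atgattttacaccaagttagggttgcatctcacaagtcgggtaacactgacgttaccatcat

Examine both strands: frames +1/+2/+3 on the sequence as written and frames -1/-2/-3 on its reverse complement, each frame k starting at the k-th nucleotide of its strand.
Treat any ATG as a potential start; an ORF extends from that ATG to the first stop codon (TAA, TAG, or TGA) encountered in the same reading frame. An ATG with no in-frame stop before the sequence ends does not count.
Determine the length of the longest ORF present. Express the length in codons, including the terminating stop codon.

Reverse complement (5'→3'): ATGATGGTAACGTCAGTGTTACCCGACTTGTGAGATGCAACCCTAACTTGGTGTAAAATCAT
Frame +1: ATG ATT TTA CAC CAA GTT AGG GTT GCA TCT CAC AAG TCG GGT AAC ACT GAC GTT ACC ATC — no ATG→stop ORF.
Frame +2: TGA TTT TAC ACC AAG TTA GGG TTG CAT CTC ACA AGT CGG GTA ACA CTG ACG TTA CCA TCA — no ATG→stop ORF.
Frame +3: GAT TTT ACA CCA AGT TAG GGT TGC ATC TCA CAA GTC GGG TAA CAC TGA CGT TAC CAT CAT — no ATG→stop ORF.
Frame -1: ATG ATG GTA ACG TCA GTG TTA CCC GAC TTG TGA GAT GCA ACC CTA ACT TGG TGT AAA ATC — ATG at 1, stop TGA at 31 → 33 nt; ATG at 4, stop TGA at 31 → 30 nt.
Frame -2: TGA TGG TAA CGT CAG TGT TAC CCG ACT TGT GAG ATG CAA CCC TAA CTT GGT GTA AAA TCA — ATG at 35, stop TAA at 44 → 12 nt.
Frame -3: GAT GGT AAC GTC AGT GTT ACC CGA CTT GTG AGA TGC AAC CCT AAC TTG GTG TAA AAT CAT — no ATG→stop ORF.
Longest: frame -1, positions 1–33, 33 nt = 11 codons = 10 aa. → 11 codons.

11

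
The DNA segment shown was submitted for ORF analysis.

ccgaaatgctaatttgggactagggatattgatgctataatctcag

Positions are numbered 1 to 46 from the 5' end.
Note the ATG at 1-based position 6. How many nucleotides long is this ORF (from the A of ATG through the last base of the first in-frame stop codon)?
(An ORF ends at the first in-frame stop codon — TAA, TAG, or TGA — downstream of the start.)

18

Codons from position 6: ATG (6–8), CTA (9–11), ATT (12–14), TGG (15–17), GAC (18–20), TAG (21–23).
TAG is the first in-frame stop; ORF spans 6–23, 18 nucleotides.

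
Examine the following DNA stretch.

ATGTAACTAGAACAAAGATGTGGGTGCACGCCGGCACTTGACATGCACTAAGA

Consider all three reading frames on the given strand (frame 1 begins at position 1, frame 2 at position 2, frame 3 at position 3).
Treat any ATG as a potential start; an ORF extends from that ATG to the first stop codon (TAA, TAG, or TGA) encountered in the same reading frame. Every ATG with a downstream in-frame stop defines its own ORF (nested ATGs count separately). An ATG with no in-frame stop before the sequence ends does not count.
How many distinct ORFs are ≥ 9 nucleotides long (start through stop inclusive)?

2

Frame 1: ATG TAA CTA GAA CAA AGA TGT GGG TGC ACG CCG GCA CTT GAC ATG CAC TAA — ATG at 1, stop TAA at 4 → 6 nt; ATG at 43, stop TAA at 49 → 9 nt.
Frame 2: TGT AAC TAG AAC AAA GAT GTG GGT GCA CGC CGG CAC TTG ACA TGC ACT AAG — no ATG→stop ORF.
Frame 3: GTA ACT AGA ACA AAG ATG TGG GTG CAC GCC GGC ACT TGA CAT GCA CTA AGA — ATG at 18, stop TGA at 39 → 24 nt.
ORFs ≥ 9 nucleotides: frame 1 43–51 (9 nucleotides), frame 3 18–41 (24 nucleotides). Count = 2.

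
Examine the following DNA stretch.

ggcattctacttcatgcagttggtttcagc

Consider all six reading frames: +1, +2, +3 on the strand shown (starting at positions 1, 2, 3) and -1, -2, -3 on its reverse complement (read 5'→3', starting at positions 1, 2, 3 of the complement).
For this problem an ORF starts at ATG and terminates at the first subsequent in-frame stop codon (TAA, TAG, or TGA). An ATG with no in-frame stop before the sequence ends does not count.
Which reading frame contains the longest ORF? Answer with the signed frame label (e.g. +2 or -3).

-1

Reverse complement (5'→3'): GCTGAAACCAACTGCATGAAGTAGAATGCC
Frame +1: GGC ATT CTA CTT CAT GCA GTT GGT TTC AGC — no ATG→stop ORF.
Frame +2: GCA TTC TAC TTC ATG CAG TTG GTT TCA — no ATG→stop ORF.
Frame +3: CAT TCT ACT TCA TGC AGT TGG TTT CAG — no ATG→stop ORF.
Frame -1: GCT GAA ACC AAC TGC ATG AAG TAG AAT GCC — ATG at 16, stop TAG at 22 → 9 nt.
Frame -2: CTG AAA CCA ACT GCA TGA AGT AGA ATG — no ATG→stop ORF.
Frame -3: TGA AAC CAA CTG CAT GAA GTA GAA TGC — no ATG→stop ORF.
Longest ORF is 9 nt in frame -1 (positions 16–24).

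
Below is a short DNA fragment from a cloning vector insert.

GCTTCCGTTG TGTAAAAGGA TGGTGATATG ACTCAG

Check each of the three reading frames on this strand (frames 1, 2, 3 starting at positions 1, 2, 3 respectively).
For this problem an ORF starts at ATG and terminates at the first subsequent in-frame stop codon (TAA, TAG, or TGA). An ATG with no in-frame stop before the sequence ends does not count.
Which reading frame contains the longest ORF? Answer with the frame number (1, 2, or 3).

2

Frame 1: GCT TCC GTT GTG TAA AAG GAT GGT GAT ATG ACT CAG — no ATG→stop ORF.
Frame 2: CTT CCG TTG TGT AAA AGG ATG GTG ATA TGA CTC — ATG at 20, stop TGA at 29 → 12 nt.
Frame 3: TTC CGT TGT GTA AAA GGA TGG TGA TAT GAC TCA — no ATG→stop ORF.
Longest ORF is 12 nt in frame 2 (positions 20–31).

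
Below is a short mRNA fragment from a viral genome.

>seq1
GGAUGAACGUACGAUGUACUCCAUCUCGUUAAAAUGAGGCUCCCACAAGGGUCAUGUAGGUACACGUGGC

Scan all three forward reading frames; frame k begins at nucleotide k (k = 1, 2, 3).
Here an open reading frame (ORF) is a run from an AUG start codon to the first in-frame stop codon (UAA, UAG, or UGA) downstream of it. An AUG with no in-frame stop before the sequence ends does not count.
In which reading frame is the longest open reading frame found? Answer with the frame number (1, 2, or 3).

Frame 1: GGA UGA ACG UAC GAU GUA CUC CAU CUC GUU AAA AUG AGG CUC CCA CAA GGG UCA UGU AGG UAC ACG UGG — no AUG→stop ORF.
Frame 2: GAU GAA CGU ACG AUG UAC UCC AUC UCG UUA AAA UGA GGC UCC CAC AAG GGU CAU GUA GGU ACA CGU GGC — AUG at 14, stop UGA at 35 → 24 nt.
Frame 3: AUG AAC GUA CGA UGU ACU CCA UCU CGU UAA AAU GAG GCU CCC ACA AGG GUC AUG UAG GUA CAC GUG — AUG at 3, stop UAA at 30 → 30 nt; AUG at 54, stop UAG at 57 → 6 nt.
Longest ORF is 30 nt in frame 3 (positions 3–32).

3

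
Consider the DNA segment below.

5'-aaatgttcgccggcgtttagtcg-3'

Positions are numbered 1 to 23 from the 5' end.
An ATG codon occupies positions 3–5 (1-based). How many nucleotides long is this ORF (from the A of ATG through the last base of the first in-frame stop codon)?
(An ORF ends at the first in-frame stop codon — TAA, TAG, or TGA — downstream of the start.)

Codons from position 3: ATG (3–5), TTC (6–8), GCC (9–11), GGC (12–14), GTT (15–17), TAG (18–20).
TAG is the first in-frame stop; ORF spans 3–20, 18 nucleotides.

18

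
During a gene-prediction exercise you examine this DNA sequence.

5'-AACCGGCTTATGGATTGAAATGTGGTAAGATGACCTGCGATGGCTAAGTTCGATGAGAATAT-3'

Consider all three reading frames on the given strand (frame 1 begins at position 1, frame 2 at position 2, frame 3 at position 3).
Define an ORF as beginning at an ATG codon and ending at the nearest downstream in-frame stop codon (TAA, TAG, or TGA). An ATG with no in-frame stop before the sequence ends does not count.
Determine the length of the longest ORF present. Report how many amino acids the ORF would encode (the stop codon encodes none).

Frame 1: AAC CGG CTT ATG GAT TGA AAT GTG GTA AGA TGA CCT GCG ATG GCT AAG TTC GAT GAG AAT — ATG at 10, stop TGA at 16 → 9 nt.
Frame 2: ACC GGC TTA TGG ATT GAA ATG TGG TAA GAT GAC CTG CGA TGG CTA AGT TCG ATG AGA ATA — ATG at 20, stop TAA at 26 → 9 nt.
Frame 3: CCG GCT TAT GGA TTG AAA TGT GGT AAG ATG ACC TGC GAT GGC TAA GTT CGA TGA GAA TAT — ATG at 30, stop TAA at 45 → 18 nt.
Longest: frame 3, positions 30–47, 18 nt = 6 codons = 5 aa. → 5 amino acids.

5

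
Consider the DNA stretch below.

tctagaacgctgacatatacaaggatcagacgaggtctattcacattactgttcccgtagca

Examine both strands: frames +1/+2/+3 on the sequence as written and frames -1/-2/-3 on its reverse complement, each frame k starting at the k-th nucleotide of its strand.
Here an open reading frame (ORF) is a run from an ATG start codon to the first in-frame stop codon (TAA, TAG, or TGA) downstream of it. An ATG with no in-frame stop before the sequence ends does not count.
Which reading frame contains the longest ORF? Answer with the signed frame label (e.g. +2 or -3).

-2

Reverse complement (5'→3'): TGCTACGGGAACAGTAATGTGAATAGACCTCGTCTGATCCTTGTATATGTCAGCGTTCTAGA
Frame +1: TCT AGA ACG CTG ACA TAT ACA AGG ATC AGA CGA GGT CTA TTC ACA TTA CTG TTC CCG TAG — no ATG→stop ORF.
Frame +2: CTA GAA CGC TGA CAT ATA CAA GGA TCA GAC GAG GTC TAT TCA CAT TAC TGT TCC CGT AGC — no ATG→stop ORF.
Frame +3: TAG AAC GCT GAC ATA TAC AAG GAT CAG ACG AGG TCT ATT CAC ATT ACT GTT CCC GTA GCA — no ATG→stop ORF.
Frame -1: TGC TAC GGG AAC AGT AAT GTG AAT AGA CCT CGT CTG ATC CTT GTA TAT GTC AGC GTT CTA — no ATG→stop ORF.
Frame -2: GCT ACG GGA ACA GTA ATG TGA ATA GAC CTC GTC TGA TCC TTG TAT ATG TCA GCG TTC TAG — ATG at 17, stop TGA at 20 → 6 nt; ATG at 47, stop TAG at 59 → 15 nt.
Frame -3: CTA CGG GAA CAG TAA TGT GAA TAG ACC TCG TCT GAT CCT TGT ATA TGT CAG CGT TCT AGA — no ATG→stop ORF.
Longest ORF is 15 nt in frame -2 (positions 47–61).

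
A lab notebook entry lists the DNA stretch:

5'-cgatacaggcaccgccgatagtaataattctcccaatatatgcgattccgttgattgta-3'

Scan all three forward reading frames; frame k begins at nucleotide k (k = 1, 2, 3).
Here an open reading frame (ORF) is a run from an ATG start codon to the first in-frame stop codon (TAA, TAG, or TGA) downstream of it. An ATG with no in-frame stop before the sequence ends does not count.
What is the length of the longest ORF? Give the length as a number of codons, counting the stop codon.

Frame 1: CGA TAC AGG CAC CGC CGA TAG TAA TAA TTC TCC CAA TAT ATG CGA TTC CGT TGA TTG — ATG at 40, stop TGA at 52 → 15 nt.
Frame 2: GAT ACA GGC ACC GCC GAT AGT AAT AAT TCT CCC AAT ATA TGC GAT TCC GTT GAT TGT — no ATG→stop ORF.
Frame 3: ATA CAG GCA CCG CCG ATA GTA ATA ATT CTC CCA ATA TAT GCG ATT CCG TTG ATT GTA — no ATG→stop ORF.
Longest: frame 1, positions 40–54, 15 nt = 5 codons = 4 aa. → 5 codons.

5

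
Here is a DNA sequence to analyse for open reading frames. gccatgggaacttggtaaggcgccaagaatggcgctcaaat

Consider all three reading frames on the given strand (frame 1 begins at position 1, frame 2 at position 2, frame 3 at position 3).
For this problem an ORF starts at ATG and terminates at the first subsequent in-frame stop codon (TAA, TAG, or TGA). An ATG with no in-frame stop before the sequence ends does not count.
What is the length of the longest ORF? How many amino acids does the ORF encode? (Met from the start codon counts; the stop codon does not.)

4

Frame 1: GCC ATG GGA ACT TGG TAA GGC GCC AAG AAT GGC GCT CAA — ATG at 4, stop TAA at 16 → 15 nt.
Frame 2: CCA TGG GAA CTT GGT AAG GCG CCA AGA ATG GCG CTC AAA — no ATG→stop ORF.
Frame 3: CAT GGG AAC TTG GTA AGG CGC CAA GAA TGG CGC TCA AAT — no ATG→stop ORF.
Longest: frame 1, positions 4–18, 15 nt = 5 codons = 4 aa. → 4 amino acids.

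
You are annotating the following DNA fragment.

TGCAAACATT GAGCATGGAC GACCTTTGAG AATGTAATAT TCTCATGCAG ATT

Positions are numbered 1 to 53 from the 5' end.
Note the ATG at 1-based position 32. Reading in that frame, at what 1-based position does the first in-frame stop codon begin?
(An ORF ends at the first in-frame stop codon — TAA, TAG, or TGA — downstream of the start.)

Codons from position 32: ATG (32–34), TAA (35–37).
TAA is a stop codon; it begins at position 35.

35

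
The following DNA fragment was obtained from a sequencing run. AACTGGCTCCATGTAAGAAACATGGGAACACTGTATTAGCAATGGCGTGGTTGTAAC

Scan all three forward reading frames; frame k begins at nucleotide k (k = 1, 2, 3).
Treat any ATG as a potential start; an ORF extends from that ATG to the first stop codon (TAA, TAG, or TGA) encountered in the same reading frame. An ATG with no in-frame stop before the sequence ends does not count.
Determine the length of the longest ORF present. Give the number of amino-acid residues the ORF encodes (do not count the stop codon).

5

Frame 1: AAC TGG CTC CAT GTA AGA AAC ATG GGA ACA CTG TAT TAG CAA TGG CGT GGT TGT AAC — ATG at 22, stop TAG at 37 → 18 nt.
Frame 2: ACT GGC TCC ATG TAA GAA ACA TGG GAA CAC TGT ATT AGC AAT GGC GTG GTT GTA — ATG at 11, stop TAA at 14 → 6 nt.
Frame 3: CTG GCT CCA TGT AAG AAA CAT GGG AAC ACT GTA TTA GCA ATG GCG TGG TTG TAA — ATG at 42, stop TAA at 54 → 15 nt.
Longest: frame 1, positions 22–39, 18 nt = 6 codons = 5 aa. → 5 amino acids.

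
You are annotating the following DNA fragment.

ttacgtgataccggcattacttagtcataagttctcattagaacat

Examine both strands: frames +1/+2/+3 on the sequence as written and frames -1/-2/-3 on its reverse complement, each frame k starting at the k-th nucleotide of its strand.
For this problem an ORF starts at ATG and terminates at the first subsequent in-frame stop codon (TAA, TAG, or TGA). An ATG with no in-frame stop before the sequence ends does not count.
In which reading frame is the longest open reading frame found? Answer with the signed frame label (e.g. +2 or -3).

Reverse complement (5'→3'): ATGTTCTAATGAGAACTTATGACTAAGTAATGCCGGTATCACGTAA
Frame +1: TTA CGT GAT ACC GGC ATT ACT TAG TCA TAA GTT CTC ATT AGA ACA — no ATG→stop ORF.
Frame +2: TAC GTG ATA CCG GCA TTA CTT AGT CAT AAG TTC TCA TTA GAA CAT — no ATG→stop ORF.
Frame +3: ACG TGA TAC CGG CAT TAC TTA GTC ATA AGT TCT CAT TAG AAC — no ATG→stop ORF.
Frame -1: ATG TTC TAA TGA GAA CTT ATG ACT AAG TAA TGC CGG TAT CAC GTA — ATG at 1, stop TAA at 7 → 9 nt; ATG at 19, stop TAA at 28 → 12 nt.
Frame -2: TGT TCT AAT GAG AAC TTA TGA CTA AGT AAT GCC GGT ATC ACG TAA — no ATG→stop ORF.
Frame -3: GTT CTA ATG AGA ACT TAT GAC TAA GTA ATG CCG GTA TCA CGT — ATG at 9, stop TAA at 24 → 18 nt.
Longest ORF is 18 nt in frame -3 (positions 9–26).

-3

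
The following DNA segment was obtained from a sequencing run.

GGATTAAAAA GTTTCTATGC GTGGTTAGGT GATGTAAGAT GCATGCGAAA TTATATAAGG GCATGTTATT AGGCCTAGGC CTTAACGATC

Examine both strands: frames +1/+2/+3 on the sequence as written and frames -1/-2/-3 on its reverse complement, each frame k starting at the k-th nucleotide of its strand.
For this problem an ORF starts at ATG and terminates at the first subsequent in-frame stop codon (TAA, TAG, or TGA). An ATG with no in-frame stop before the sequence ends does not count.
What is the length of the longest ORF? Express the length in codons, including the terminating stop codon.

10

Reverse complement (5'→3'): GATCGTTAAGGCCTAGGCCTAATAACATGCCCTTATATAATTTCGCATGCATCTTACATCACCTAACCACGCATAGAAACTTTTTAATCC
Frame +1: GGA TTA AAA AGT TTC TAT GCG TGG TTA GGT GAT GTA AGA TGC ATG CGA AAT TAT ATA AGG GCA TGT TAT TAG GCC TAG GCC TTA ACG ATC — ATG at 43, stop TAG at 70 → 30 nt.
Frame +2: GAT TAA AAA GTT TCT ATG CGT GGT TAG GTG ATG TAA GAT GCA TGC GAA ATT ATA TAA GGG CAT GTT ATT AGG CCT AGG CCT TAA CGA — ATG at 17, stop TAG at 26 → 12 nt; ATG at 32, stop TAA at 35 → 6 nt.
Frame +3: ATT AAA AAG TTT CTA TGC GTG GTT AGG TGA TGT AAG ATG CAT GCG AAA TTA TAT AAG GGC ATG TTA TTA GGC CTA GGC CTT AAC GAT — no ATG→stop ORF.
Frame -1: GAT CGT TAA GGC CTA GGC CTA ATA ACA TGC CCT TAT ATA ATT TCG CAT GCA TCT TAC ATC ACC TAA CCA CGC ATA GAA ACT TTT TAA TCC — no ATG→stop ORF.
Frame -2: ATC GTT AAG GCC TAG GCC TAA TAA CAT GCC CTT ATA TAA TTT CGC ATG CAT CTT ACA TCA CCT AAC CAC GCA TAG AAA CTT TTT AAT — ATG at 47, stop TAG at 74 → 30 nt.
Frame -3: TCG TTA AGG CCT AGG CCT AAT AAC ATG CCC TTA TAT AAT TTC GCA TGC ATC TTA CAT CAC CTA ACC ACG CAT AGA AAC TTT TTA ATC — no ATG→stop ORF.
Longest: frame +1, positions 43–72, 30 nt = 10 codons = 9 aa. → 10 codons.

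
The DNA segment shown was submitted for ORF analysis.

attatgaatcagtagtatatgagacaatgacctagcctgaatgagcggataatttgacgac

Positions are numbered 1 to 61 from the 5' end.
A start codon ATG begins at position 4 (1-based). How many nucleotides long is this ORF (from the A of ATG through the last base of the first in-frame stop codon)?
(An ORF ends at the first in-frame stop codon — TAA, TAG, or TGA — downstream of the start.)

12

Codons from position 4: ATG (4–6), AAT (7–9), CAG (10–12), TAG (13–15).
TAG is the first in-frame stop; ORF spans 4–15, 12 nucleotides.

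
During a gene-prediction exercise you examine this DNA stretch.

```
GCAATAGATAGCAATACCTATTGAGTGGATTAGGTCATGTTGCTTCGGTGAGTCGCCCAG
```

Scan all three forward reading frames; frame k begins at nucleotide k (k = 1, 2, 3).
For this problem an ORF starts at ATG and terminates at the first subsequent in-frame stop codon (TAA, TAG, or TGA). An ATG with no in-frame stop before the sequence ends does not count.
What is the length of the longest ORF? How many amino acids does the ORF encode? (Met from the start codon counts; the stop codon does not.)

4

Frame 1: GCA ATA GAT AGC AAT ACC TAT TGA GTG GAT TAG GTC ATG TTG CTT CGG TGA GTC GCC CAG — ATG at 37, stop TGA at 49 → 15 nt.
Frame 2: CAA TAG ATA GCA ATA CCT ATT GAG TGG ATT AGG TCA TGT TGC TTC GGT GAG TCG CCC — no ATG→stop ORF.
Frame 3: AAT AGA TAG CAA TAC CTA TTG AGT GGA TTA GGT CAT GTT GCT TCG GTG AGT CGC CCA — no ATG→stop ORF.
Longest: frame 1, positions 37–51, 15 nt = 5 codons = 4 aa. → 4 amino acids.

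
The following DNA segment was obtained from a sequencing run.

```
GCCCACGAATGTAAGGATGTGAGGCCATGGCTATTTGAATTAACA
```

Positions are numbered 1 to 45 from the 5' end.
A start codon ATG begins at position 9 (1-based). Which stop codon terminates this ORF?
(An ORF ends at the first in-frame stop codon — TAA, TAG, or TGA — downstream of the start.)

Codons from position 9: ATG (9–11), TAA (12–14).
The first in-frame stop codon is TAA.

TAA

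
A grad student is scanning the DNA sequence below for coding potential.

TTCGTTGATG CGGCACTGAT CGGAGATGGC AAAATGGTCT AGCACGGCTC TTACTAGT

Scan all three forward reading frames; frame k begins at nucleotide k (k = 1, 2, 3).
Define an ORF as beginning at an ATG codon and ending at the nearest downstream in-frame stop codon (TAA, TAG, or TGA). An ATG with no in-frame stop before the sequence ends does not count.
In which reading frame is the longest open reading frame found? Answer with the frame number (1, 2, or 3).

Frame 1: TTC GTT GAT GCG GCA CTG ATC GGA GAT GGC AAA ATG GTC TAG CAC GGC TCT TAC TAG — ATG at 34, stop TAG at 40 → 9 nt.
Frame 2: TCG TTG ATG CGG CAC TGA TCG GAG ATG GCA AAA TGG TCT AGC ACG GCT CTT ACT AGT — ATG at 8, stop TGA at 17 → 12 nt.
Frame 3: CGT TGA TGC GGC ACT GAT CGG AGA TGG CAA AAT GGT CTA GCA CGG CTC TTA CTA — no ATG→stop ORF.
Longest ORF is 12 nt in frame 2 (positions 8–19).

2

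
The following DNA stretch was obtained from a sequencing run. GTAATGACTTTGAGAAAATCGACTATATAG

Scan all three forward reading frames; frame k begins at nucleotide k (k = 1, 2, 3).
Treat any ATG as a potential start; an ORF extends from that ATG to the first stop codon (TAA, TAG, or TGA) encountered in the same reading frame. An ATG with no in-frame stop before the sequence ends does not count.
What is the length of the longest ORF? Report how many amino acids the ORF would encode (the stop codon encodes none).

Frame 1: GTA ATG ACT TTG AGA AAA TCG ACT ATA TAG — ATG at 4, stop TAG at 28 → 27 nt.
Frame 2: TAA TGA CTT TGA GAA AAT CGA CTA TAT — no ATG→stop ORF.
Frame 3: AAT GAC TTT GAG AAA ATC GAC TAT ATA — no ATG→stop ORF.
Longest: frame 1, positions 4–30, 27 nt = 9 codons = 8 aa. → 8 amino acids.

8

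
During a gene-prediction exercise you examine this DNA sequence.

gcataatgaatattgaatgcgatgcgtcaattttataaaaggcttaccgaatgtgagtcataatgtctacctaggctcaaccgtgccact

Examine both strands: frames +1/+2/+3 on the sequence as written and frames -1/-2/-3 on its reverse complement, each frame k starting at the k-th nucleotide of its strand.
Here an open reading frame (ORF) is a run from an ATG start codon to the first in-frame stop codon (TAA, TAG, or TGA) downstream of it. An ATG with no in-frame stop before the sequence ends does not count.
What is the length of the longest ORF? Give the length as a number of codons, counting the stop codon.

Reverse complement (5'→3'): AGTGGCACGGTTGAGCCTAGGTAGACATTATGACTCACATTCGGTAAGCCTTTTATAAAATTGACGCATCGCATTCAATATTCATTATGC
Frame +1: GCA TAA TGA ATA TTG AAT GCG ATG CGT CAA TTT TAT AAA AGG CTT ACC GAA TGT GAG TCA TAA TGT CTA CCT AGG CTC AAC CGT GCC ACT — ATG at 22, stop TAA at 61 → 42 nt.
Frame +2: CAT AAT GAA TAT TGA ATG CGA TGC GTC AAT TTT ATA AAA GGC TTA CCG AAT GTG AGT CAT AAT GTC TAC CTA GGC TCA ACC GTG CCA — no ATG→stop ORF.
Frame +3: ATA ATG AAT ATT GAA TGC GAT GCG TCA ATT TTA TAA AAG GCT TAC CGA ATG TGA GTC ATA ATG TCT ACC TAG GCT CAA CCG TGC CAC — ATG at 6, stop TAA at 36 → 33 nt; ATG at 51, stop TGA at 54 → 6 nt; ATG at 63, stop TAG at 72 → 12 nt.
Frame -1: AGT GGC ACG GTT GAG CCT AGG TAG ACA TTA TGA CTC ACA TTC GGT AAG CCT TTT ATA AAA TTG ACG CAT CGC ATT CAA TAT TCA TTA TGC — no ATG→stop ORF.
Frame -2: GTG GCA CGG TTG AGC CTA GGT AGA CAT TAT GAC TCA CAT TCG GTA AGC CTT TTA TAA AAT TGA CGC ATC GCA TTC AAT ATT CAT TAT — no ATG→stop ORF.
Frame -3: TGG CAC GGT TGA GCC TAG GTA GAC ATT ATG ACT CAC ATT CGG TAA GCC TTT TAT AAA ATT GAC GCA TCG CAT TCA ATA TTC ATT ATG — ATG at 30, stop TAA at 45 → 18 nt.
Longest: frame +1, positions 22–63, 42 nt = 14 codons = 13 aa. → 14 codons.

14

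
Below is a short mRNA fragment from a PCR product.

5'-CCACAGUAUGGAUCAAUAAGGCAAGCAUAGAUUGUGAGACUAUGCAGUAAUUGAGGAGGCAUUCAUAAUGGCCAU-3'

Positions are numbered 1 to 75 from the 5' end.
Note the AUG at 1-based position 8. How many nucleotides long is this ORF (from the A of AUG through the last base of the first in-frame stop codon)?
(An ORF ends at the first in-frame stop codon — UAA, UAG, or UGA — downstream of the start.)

Codons from position 8: AUG (8–10), GAU (11–13), CAA (14–16), UAA (17–19).
UAA is the first in-frame stop; ORF spans 8–19, 12 nucleotides.

12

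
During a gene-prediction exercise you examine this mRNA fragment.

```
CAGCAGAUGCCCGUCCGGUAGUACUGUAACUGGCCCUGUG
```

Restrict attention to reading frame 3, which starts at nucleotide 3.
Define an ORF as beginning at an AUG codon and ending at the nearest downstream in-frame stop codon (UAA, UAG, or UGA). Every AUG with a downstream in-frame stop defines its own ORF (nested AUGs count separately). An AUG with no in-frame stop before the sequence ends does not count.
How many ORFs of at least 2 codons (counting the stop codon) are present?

0

Frame 3: GCA GAU GCC CGU CCG GUA GUA CUG UAA CUG GCC CUG — no AUG→stop ORF.
No ORF reaches 2 codons. Count = 0.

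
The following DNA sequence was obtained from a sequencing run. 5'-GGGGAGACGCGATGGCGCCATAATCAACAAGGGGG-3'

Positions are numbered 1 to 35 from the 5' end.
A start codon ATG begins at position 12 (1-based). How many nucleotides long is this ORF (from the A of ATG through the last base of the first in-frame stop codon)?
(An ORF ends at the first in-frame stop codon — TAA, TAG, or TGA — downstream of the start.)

12

Codons from position 12: ATG (12–14), GCG (15–17), CCA (18–20), TAA (21–23).
TAA is the first in-frame stop; ORF spans 12–23, 12 nucleotides.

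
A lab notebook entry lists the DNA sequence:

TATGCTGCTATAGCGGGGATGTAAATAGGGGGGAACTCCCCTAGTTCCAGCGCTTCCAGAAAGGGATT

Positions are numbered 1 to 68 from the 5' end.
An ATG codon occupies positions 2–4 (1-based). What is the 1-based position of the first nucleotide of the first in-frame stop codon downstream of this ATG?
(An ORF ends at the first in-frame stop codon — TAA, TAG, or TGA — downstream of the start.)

Codons from position 2: ATG (2–4), CTG (5–7), CTA (8–10), TAG (11–13).
TAG is a stop codon; it begins at position 11.

11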